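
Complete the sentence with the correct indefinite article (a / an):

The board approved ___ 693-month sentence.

The indefinite article is chosen by the initial *sound* of the following word, not its spelling.
The number *693* is spoken "six hundred …", beginning with /sɪks/ — a consonant sound.
So the article is *a*: The board approved a 693-month sentence.

a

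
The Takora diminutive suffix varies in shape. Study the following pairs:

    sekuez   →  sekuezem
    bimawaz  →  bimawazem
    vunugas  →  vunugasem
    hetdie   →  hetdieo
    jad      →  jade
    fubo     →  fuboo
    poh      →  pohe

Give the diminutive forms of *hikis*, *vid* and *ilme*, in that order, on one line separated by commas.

Looking at the final sound of each stem: -em when the stem ends in a sibilant (*sekuez*, *bimawaz*, *vunugas*); -e when the stem ends in a non-sibilant consonant (*jad*, *poh*); -o when the stem ends in a vowel (*hetdie*, *fubo*).
The final sound of *hikis* is /s/, which is a sibilant, so the suffix is -em, giving *hikisem*.
*vid*: final sound = /d/, a non-sibilant consonant → -e → *vide*.
*ilme* — final sound /e/ (a vowel) → -o → *ilmeo*.

hikisem, vide, ilmeo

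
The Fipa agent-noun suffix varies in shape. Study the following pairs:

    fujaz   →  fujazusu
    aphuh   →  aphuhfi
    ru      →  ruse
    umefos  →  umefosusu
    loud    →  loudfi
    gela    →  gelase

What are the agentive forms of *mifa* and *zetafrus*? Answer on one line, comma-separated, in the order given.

The alternation tracks the final sound of the stem — -usu when the stem ends in a sibilant (*fujaz*, *umefos*); -fi when the stem ends in a non-sibilant consonant (*aphuh*, *loud*); -se when the stem ends in a vowel (*ru*, *gela*).
*mifa* — final sound /a/ (a vowel) → -se → *mifase*.
*zetafrus*: final sound = /s/, a sibilant → -usu → *zetafrususu*.

mifase, zetafrususu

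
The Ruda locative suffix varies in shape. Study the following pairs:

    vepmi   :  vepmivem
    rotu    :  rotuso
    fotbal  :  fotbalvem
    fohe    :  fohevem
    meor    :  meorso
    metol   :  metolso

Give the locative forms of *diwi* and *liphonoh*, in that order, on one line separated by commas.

diwivem, liphonohso

The suffix is conditioned by the last vowel: -so when the last vowel of the stem is a rounded vowel (*rotu*, *meor*, *metol*); -vem when the last vowel of the stem is an unrounded vowel (*vepmi*, *fotbal*, *fohe*).
*diwi* — last vowel /i/ (an unrounded vowel) → -vem → *diwivem*.
*liphonoh*: last vowel = /o/, a rounded vowel → -so → *liphonohso*.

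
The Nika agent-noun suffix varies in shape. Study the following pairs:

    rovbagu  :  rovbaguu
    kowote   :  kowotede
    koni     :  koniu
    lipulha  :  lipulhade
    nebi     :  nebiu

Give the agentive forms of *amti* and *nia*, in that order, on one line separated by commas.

The pattern is height harmony: -u when the last vowel of the stem is a high vowel (*rovbagu*, *koni*, *nebi*); -de when the last vowel of the stem is a non-high vowel (*kowote*, *lipulha*).
Since the last vowel of *amti* is /i/ (a high vowel), it takes -u, giving *amtiu*.
*nia* — last vowel /a/ (a non-high vowel) → -de → *niade*.

amtiu, niade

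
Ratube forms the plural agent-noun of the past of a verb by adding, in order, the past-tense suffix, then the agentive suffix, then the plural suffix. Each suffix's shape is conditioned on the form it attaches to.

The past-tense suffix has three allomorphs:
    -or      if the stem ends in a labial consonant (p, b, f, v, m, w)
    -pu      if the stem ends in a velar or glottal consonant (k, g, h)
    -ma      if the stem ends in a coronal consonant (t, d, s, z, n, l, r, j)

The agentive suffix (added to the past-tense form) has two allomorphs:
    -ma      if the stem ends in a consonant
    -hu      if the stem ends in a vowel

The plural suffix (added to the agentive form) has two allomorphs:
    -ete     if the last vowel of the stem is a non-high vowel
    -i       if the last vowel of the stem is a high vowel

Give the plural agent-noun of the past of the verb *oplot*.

oplotmahui

*oplot*: final consonant = /t/, coronal → -ma → *oplotma*.
The final sound of the past-tense form *oplotma* is /a/, which is a vowel, so the agentive suffix is -hu, giving *oplotmahu*.
Since the last vowel of the agentive form *oplotmahu* is /u/ (a high vowel), it takes -i, giving *oplotmahui*.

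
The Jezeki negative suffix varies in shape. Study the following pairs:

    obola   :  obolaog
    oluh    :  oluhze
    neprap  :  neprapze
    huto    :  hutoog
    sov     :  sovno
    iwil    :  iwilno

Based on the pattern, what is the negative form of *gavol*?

Looking at the final sound of each stem: -ze when the stem ends in a voiceless consonant (*oluh*, *neprap*); -no when the stem ends in a voiced consonant (*sov*, *iwil*); -og when the stem ends in a vowel (*obola*, *huto*).
The final sound of *gavol* is /l/, which is a voiced consonant, so the suffix is -no, giving *gavolno*.

gavolno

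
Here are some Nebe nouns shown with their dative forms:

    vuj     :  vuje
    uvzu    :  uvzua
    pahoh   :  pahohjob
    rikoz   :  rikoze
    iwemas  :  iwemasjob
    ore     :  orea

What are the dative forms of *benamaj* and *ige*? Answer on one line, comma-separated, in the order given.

The alternation tracks the final sound of the stem — -job when the stem ends in a voiceless consonant (*pahoh*, *iwemas*); -e when the stem ends in a voiced consonant (*vuj*, *rikoz*); -a when the stem ends in a vowel (*uvzu*, *ore*).
Since the final sound of *benamaj* is /j/ (a voiced consonant), it takes -e, giving *benamaje*.
The final sound of *ige* is /e/, which is a vowel, so the suffix is -a, giving *igea*.

benamaje, igea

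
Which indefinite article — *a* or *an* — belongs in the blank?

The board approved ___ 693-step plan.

The indefinite article is chosen by the initial *sound* of the following word, not its spelling.
The number *693* is spoken "six hundred …", beginning with /sɪks/ — a consonant sound.
So the article is *a*: The board approved a 693-step plan.

a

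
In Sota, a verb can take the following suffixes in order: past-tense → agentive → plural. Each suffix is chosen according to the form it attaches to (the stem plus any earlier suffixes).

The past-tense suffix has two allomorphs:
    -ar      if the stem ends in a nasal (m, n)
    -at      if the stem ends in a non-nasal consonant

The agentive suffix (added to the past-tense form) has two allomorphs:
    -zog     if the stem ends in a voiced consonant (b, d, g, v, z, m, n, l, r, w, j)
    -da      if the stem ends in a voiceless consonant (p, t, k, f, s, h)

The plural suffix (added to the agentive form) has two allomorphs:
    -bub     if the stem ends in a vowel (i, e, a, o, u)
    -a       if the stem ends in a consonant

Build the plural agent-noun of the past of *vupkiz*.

vupkizatdabub

*vupkiz* — final consonant /z/ (non-nasal) → -at → *vupkizat*.
The past-tense form *vupkizat*: final consonant = /t/, voiceless → -da → *vupkizatda*.
Since the final sound of the agentive form *vupkizatda* is /a/ (a vowel), it takes -bub, giving *vupkizatdabub*.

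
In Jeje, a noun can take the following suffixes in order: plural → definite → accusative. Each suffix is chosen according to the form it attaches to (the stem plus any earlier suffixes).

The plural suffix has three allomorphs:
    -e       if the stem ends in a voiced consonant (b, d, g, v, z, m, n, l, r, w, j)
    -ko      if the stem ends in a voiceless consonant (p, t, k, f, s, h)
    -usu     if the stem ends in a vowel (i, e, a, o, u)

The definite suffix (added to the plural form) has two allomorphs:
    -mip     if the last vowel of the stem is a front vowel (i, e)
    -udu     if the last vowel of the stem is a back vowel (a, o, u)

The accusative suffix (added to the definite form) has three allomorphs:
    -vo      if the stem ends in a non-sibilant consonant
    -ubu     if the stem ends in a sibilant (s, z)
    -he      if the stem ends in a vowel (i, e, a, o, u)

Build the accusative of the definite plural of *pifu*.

pifuusuuduhe

Since the final sound of *pifu* is /u/ (a vowel), it takes -usu, giving *pifuusu*.
The last vowel of the plural form *pifuusu* is /u/, which is a back vowel, so the definite suffix is -udu, giving *pifuusuudu*.
The final sound of the definite form *pifuusuudu* is /u/, which is a vowel, so the accusative suffix is -he, giving *pifuusuuduhe*.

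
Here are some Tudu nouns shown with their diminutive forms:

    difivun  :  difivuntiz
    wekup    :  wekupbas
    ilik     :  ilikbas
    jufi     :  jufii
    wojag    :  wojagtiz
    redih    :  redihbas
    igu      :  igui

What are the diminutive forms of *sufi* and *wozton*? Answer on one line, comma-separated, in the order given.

sufii, woztontiz

Looking at the final sound of each stem: -bas when the stem ends in a voiceless consonant (*wekup*, *ilik*, *redih*); -tiz when the stem ends in a voiced consonant (*difivun*, *wojag*); -i when the stem ends in a vowel (*jufi*, *igu*).
*sufi* — final sound /i/ (a vowel) → -i → *sufii*.
Since the final sound of *wozton* is /n/ (a voiced consonant), it takes -tiz, giving *woztontiz*.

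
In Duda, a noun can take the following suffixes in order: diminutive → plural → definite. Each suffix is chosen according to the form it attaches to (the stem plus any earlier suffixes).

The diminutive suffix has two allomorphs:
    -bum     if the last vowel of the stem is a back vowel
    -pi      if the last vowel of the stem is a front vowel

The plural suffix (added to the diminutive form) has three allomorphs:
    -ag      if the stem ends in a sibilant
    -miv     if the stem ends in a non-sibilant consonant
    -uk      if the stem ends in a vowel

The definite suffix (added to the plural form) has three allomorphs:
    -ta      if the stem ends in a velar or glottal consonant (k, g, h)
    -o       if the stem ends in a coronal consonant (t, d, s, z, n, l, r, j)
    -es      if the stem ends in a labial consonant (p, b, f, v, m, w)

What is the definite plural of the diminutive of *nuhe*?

nuhepiukta

The last vowel of *nuhe* is /e/, which is a front vowel, so the diminutive suffix is -pi, giving *nuhepi*.
The diminutive form *nuhepi*: final sound = /i/, a vowel → -uk → *nuhepiuk*.
Since the final consonant of the plural form *nuhepiuk* is /k/ (velar/glottal), it takes -ta, giving *nuhepiukta*.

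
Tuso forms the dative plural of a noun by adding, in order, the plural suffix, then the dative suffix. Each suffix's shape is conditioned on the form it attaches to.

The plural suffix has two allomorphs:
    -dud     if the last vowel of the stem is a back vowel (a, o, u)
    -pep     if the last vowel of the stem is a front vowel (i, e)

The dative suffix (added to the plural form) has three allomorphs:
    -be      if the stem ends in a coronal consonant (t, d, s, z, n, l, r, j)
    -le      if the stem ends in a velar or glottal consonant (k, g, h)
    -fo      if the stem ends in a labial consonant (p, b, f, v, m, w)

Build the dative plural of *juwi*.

juwipepfo

*juwi*: last vowel = /i/, a front vowel → -pep → *juwipep*.
Since the final consonant of the plural form *juwipep* is /p/ (labial), it takes -fo, giving *juwipepfo*.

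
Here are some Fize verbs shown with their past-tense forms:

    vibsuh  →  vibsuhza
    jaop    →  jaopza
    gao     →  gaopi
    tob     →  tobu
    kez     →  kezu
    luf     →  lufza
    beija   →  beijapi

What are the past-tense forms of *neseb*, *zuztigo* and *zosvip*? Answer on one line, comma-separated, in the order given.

The suffix is conditioned by the final sound: -za when the stem ends in a voiceless consonant (*vibsuh*, *jaop*, *luf*); -u when the stem ends in a voiced consonant (*tob*, *kez*); -pi when the stem ends in a vowel (*gao*, *beija*).
The final sound of *neseb* is /b/, which is a voiced consonant, so the suffix is -u, giving *nesebu*.
*zuztigo* — final sound /o/ (a vowel) → -pi → *zuztigopi*.
*zosvip*: final sound = /p/, a voiceless consonant → -za → *zosvipza*.

nesebu, zuztigopi, zosvipza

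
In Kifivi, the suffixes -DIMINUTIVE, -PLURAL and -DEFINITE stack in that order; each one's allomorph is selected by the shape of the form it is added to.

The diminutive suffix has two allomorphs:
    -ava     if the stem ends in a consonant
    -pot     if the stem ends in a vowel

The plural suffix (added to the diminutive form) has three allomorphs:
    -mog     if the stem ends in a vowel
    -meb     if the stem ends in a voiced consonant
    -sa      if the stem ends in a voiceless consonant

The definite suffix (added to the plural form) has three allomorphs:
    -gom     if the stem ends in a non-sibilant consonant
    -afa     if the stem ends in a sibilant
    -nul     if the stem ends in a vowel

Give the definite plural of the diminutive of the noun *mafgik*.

mafgikavamoggom

*mafgik*: final sound = /k/, a consonant → -ava → *mafgikava*.
The diminutive form *mafgikava*: final sound = /a/, a vowel → -mog → *mafgikavamog*.
Since the final sound of the plural form *mafgikavamog* is /g/ (a non-sibilant consonant), it takes -gom, giving *mafgikavamoggom*.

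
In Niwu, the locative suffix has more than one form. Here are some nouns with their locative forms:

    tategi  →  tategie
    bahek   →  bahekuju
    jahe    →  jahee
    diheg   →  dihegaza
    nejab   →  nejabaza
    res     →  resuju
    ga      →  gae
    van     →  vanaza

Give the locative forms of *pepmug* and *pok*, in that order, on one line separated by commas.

The pattern is voicing of the final sound: -uju when the stem ends in a voiceless consonant (*bahek*, *res*); -aza when the stem ends in a voiced consonant (*diheg*, *nejab*, *van*); -e when the stem ends in a vowel (*tategi*, *jahe*, *ga*).
The final sound of *pepmug* is /g/, which is a voiced consonant, so the suffix is -aza, giving *pepmugaza*.
Since the final sound of *pok* is /k/ (a voiceless consonant), it takes -uju, giving *pokuju*.

pepmugaza, pokuju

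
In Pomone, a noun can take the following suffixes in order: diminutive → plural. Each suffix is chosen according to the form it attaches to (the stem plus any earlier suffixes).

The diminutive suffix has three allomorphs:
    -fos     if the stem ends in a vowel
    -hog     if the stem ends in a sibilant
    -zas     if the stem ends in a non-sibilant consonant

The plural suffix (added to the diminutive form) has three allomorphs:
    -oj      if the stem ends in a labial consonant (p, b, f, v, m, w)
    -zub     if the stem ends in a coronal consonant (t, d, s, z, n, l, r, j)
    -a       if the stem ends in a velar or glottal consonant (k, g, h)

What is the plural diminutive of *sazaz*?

The final sound of *sazaz* is /z/, which is a sibilant, so the diminutive suffix is -hog, giving *sazazhog*.
The final consonant of the diminutive form *sazazhog* is /g/, which is velar/glottal, so the plural suffix is -a, giving *sazazhoga*.

sazazhoga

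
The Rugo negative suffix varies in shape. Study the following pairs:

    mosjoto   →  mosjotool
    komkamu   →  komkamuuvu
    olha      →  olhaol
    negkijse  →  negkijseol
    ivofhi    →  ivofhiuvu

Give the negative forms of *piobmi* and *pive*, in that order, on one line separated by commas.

The pattern is height harmony: -uvu when the last vowel of the stem is a high vowel (*komkamu*, *ivofhi*); -ol when the last vowel of the stem is a non-high vowel (*mosjoto*, *olha*, *negkijse*).
*piobmi*: last vowel = /i/, a high vowel → -uvu → *piobmiuvu*.
Since the last vowel of *pive* is /e/ (a non-high vowel), it takes -ol, giving *piveol*.

piobmiuvu, piveol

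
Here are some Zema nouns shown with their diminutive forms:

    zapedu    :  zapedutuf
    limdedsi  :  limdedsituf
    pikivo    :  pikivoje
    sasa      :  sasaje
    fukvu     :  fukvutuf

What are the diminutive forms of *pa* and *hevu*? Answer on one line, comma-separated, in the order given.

paje, hevutuf

Looking at the last vowel of each stem: -tuf when the last vowel of the stem is a high vowel (*zapedu*, *limdedsi*, *fukvu*); -je when the last vowel of the stem is a non-high vowel (*pikivo*, *sasa*).
Since the last vowel of *pa* is /a/ (a non-high vowel), it takes -je, giving *paje*.
*hevu*: last vowel = /u/, a high vowel → -tuf → *hevutuf*.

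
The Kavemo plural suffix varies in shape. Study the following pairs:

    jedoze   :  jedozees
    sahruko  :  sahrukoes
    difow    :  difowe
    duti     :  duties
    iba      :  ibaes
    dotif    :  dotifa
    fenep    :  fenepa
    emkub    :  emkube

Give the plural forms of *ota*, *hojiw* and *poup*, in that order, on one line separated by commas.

The alternation tracks the final sound of the stem — -a when the stem ends in a voiceless consonant (*dotif*, *fenep*); -e when the stem ends in a voiced consonant (*difow*, *emkub*); -es when the stem ends in a vowel (*jedoze*, *sahruko*, *duti*, *iba*).
*ota* — final sound /a/ (a vowel) → -es → *otaes*.
*hojiw* — final sound /w/ (a voiced consonant) → -e → *hojiwe*.
*poup* — final sound /p/ (a voiceless consonant) → -a → *poupa*.

otaes, hojiwe, poupa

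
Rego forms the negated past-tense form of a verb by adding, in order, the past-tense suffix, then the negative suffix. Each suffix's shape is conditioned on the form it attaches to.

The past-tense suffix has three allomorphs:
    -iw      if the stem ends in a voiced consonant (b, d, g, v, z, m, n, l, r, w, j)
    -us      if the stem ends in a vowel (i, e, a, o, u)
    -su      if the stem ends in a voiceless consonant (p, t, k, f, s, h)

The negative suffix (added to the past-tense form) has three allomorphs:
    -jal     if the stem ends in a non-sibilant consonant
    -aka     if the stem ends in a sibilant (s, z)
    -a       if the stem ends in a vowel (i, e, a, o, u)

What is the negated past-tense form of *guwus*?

The final sound of *guwus* is /s/, which is a voiceless consonant, so the past-tense suffix is -su, giving *guwussu*.
The past-tense form *guwussu* — final sound /u/ (a vowel) → -a → *guwussua*.

guwussua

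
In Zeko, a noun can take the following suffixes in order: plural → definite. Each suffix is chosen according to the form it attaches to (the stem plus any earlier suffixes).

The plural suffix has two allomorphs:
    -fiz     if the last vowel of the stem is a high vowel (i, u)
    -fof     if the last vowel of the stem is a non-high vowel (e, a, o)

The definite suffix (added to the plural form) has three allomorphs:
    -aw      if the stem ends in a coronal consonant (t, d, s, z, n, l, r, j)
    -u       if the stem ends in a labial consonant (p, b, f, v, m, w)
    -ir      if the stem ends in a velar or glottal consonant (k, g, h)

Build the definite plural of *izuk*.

*izuk*: last vowel = /u/, a high vowel → -fiz → *izukfiz*.
The plural form *izukfiz* — final consonant /z/ (coronal) → -aw → *izukfizaw*.

izukfizaw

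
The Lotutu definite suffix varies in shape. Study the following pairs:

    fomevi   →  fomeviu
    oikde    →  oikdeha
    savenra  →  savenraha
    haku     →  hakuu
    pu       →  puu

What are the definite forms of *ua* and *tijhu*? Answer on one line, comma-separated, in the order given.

uaha, tijhuu

The pattern is height harmony: -u when the last vowel of the stem is a high vowel (*fomevi*, *haku*, *pu*); -ha when the last vowel of the stem is a non-high vowel (*oikde*, *savenra*).
Since the last vowel of *ua* is /a/ (a non-high vowel), it takes -ha, giving *uaha*.
Since the last vowel of *tijhu* is /u/ (a high vowel), it takes -u, giving *tijhuu*.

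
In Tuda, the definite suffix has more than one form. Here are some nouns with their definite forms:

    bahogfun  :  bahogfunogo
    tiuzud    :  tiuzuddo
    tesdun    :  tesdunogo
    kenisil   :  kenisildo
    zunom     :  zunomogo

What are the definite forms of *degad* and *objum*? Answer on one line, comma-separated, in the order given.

Looking at the final consonant of each stem: -ogo when the stem ends in a nasal (*bahogfun*, *tesdun*, *zunom*); -do when the stem ends in a non-nasal consonant (*tiuzud*, *kenisil*).
Since the final consonant of *degad* is /d/ (non-nasal), it takes -do, giving *degaddo*.
Since the final consonant of *objum* is /m/ (a nasal), it takes -ogo, giving *objumogo*.

degaddo, objumogo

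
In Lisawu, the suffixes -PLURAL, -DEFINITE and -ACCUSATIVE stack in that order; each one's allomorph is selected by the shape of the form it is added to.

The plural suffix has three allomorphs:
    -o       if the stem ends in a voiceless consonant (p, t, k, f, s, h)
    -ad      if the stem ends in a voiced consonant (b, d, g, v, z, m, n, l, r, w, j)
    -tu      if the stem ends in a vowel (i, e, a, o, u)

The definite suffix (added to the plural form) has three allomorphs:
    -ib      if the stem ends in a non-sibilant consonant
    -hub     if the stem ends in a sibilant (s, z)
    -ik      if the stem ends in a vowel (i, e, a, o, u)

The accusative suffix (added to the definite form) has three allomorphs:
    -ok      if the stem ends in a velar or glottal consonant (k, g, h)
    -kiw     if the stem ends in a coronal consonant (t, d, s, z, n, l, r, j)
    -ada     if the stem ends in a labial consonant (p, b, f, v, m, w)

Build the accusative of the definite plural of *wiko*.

wikotuikok

Since the final sound of *wiko* is /o/ (a vowel), it takes -tu, giving *wikotu*.
The plural form *wikotu* — final sound /u/ (a vowel) → -ik → *wikotuik*.
Since the final consonant of the definite form *wikotuik* is /k/ (velar/glottal), it takes -ok, giving *wikotuikok*.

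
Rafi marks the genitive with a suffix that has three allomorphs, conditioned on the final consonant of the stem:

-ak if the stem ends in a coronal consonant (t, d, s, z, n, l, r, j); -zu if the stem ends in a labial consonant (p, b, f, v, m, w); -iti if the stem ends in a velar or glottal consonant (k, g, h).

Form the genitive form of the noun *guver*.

guverak

The final consonant of *guver* is /r/, which is coronal, so the suffix is -ak, giving *guverak*.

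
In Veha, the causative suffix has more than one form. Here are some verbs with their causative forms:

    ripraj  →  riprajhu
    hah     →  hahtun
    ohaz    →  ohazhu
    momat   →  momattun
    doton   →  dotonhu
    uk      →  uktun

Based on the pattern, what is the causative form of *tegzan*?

tegzanhu

The suffix is conditioned by the final consonant: -tun when the stem ends in a voiceless consonant (*hah*, *momat*, *uk*); -hu when the stem ends in a voiced consonant (*ripraj*, *ohaz*, *doton*).
*tegzan*: final consonant = /n/, voiced → -hu → *tegzanhu*.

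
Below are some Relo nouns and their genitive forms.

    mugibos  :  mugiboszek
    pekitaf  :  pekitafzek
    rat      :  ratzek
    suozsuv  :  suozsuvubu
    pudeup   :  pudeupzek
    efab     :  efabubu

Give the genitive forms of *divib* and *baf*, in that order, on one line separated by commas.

Looking at the final consonant of each stem: -zek when the stem ends in a voiceless consonant (*mugibos*, *pekitaf*, *rat*, *pudeup*); -ubu when the stem ends in a voiced consonant (*suozsuv*, *efab*).
*divib* — final consonant /b/ (voiced) → -ubu → *divibubu*.
*baf* — final consonant /f/ (voiceless) → -zek → *bafzek*.

divibubu, bafzek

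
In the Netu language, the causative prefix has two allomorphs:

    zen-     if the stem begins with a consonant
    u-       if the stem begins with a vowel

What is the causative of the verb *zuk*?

*zuk*: first sound = /z/, a consonant → zen- → *zenzuk*.

zenzuk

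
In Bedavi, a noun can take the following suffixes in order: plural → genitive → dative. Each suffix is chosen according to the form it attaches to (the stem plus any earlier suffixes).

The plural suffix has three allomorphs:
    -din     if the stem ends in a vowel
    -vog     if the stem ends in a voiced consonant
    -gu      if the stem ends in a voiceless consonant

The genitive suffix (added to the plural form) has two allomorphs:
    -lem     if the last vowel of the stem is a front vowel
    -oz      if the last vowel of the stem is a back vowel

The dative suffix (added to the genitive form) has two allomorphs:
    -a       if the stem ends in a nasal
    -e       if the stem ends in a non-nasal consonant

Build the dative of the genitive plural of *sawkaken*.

sawkakenvogoze

Since the final sound of *sawkaken* is /n/ (a voiced consonant), it takes -vog, giving *sawkakenvog*.
The plural form *sawkakenvog*: last vowel = /o/, a back vowel → -oz → *sawkakenvogoz*.
Since the final consonant of the genitive form *sawkakenvogoz* is /z/ (non-nasal), it takes -e, giving *sawkakenvogoze*.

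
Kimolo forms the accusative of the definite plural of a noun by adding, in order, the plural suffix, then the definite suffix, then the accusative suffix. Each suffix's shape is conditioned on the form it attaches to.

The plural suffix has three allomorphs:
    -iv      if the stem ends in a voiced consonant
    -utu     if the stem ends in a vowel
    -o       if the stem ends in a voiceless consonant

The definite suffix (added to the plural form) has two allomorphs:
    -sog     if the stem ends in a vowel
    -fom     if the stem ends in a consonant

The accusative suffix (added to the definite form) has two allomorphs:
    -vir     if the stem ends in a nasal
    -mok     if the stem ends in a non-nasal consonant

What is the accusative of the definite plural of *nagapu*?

The final sound of *nagapu* is /u/, which is a vowel, so the plural suffix is -utu, giving *nagapuutu*.
Since the final sound of the plural form *nagapuutu* is /u/ (a vowel), it takes -sog, giving *nagapuutusog*.
The definite form *nagapuutusog* — final consonant /g/ (non-nasal) → -mok → *nagapuutusogmok*.

nagapuutusogmok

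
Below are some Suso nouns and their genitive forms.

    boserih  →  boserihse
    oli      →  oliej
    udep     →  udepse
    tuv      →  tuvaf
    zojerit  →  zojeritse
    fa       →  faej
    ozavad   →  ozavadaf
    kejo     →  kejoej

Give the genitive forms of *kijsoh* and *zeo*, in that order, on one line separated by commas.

kijsohse, zeoej

The alternation tracks the final sound of the stem — -se when the stem ends in a voiceless consonant (*boserih*, *udep*, *zojerit*); -af when the stem ends in a voiced consonant (*tuv*, *ozavad*); -ej when the stem ends in a vowel (*oli*, *fa*, *kejo*).
The final sound of *kijsoh* is /h/, which is a voiceless consonant, so the suffix is -se, giving *kijsohse*.
The final sound of *zeo* is /o/, which is a vowel, so the suffix is -ej, giving *zeoej*.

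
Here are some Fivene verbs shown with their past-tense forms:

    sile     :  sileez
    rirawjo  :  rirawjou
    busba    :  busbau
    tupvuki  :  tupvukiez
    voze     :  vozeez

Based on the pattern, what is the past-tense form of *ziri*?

ziriez

The suffix is conditioned by the last vowel: -ez when the last vowel of the stem is a front vowel (*sile*, *tupvuki*, *voze*); -u when the last vowel of the stem is a back vowel (*rirawjo*, *busba*).
*ziri* — last vowel /i/ (a front vowel) → -ez → *ziriez*.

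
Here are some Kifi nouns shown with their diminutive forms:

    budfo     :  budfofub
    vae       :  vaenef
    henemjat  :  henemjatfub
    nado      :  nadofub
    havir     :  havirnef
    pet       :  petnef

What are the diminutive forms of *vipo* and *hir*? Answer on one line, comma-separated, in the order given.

The alternation tracks the last vowel of the stem — -nef when the last vowel of the stem is a front vowel (*vae*, *havir*, *pet*); -fub when the last vowel of the stem is a back vowel (*budfo*, *henemjat*, *nado*).
*vipo*: last vowel = /o/, a back vowel → -fub → *vipofub*.
The last vowel of *hir* is /i/, which is a front vowel, so the suffix is -nef, giving *hirnef*.

vipofub, hirnef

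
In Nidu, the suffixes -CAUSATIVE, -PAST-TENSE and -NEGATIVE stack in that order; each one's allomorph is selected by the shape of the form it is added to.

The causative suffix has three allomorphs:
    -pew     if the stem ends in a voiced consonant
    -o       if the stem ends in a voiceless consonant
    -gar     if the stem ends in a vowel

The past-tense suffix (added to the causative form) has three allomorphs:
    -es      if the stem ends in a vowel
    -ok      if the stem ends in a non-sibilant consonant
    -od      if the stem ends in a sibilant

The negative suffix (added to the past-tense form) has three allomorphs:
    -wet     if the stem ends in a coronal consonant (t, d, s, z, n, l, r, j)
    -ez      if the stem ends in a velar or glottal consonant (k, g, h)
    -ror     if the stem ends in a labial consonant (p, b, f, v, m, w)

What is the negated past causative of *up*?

upoeswet

*up*: final sound = /p/, a voiceless consonant → -o → *upo*.
The final sound of the causative form *upo* is /o/, which is a vowel, so the past-tense suffix is -es, giving *upoes*.
Since the final consonant of the past-tense form *upoes* is /s/ (coronal), it takes -wet, giving *upoeswet*.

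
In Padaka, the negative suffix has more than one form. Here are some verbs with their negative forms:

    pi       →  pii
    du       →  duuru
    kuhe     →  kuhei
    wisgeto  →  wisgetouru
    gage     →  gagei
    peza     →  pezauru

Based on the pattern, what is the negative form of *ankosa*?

ankosauru

The alternation tracks the last vowel of the stem — -i when the last vowel of the stem is a front vowel (*pi*, *kuhe*, *gage*); -uru when the last vowel of the stem is a back vowel (*du*, *wisgeto*, *peza*).
*ankosa*: last vowel = /a/, a back vowel → -uru → *ankosauru*.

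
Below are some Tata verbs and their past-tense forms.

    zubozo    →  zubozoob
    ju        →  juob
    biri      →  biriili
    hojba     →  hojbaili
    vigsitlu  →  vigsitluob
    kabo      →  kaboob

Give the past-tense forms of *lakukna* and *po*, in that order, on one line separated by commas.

The suffix is conditioned by the last vowel: -ob when the last vowel of the stem is a rounded vowel (*zubozo*, *ju*, *vigsitlu*, *kabo*); -ili when the last vowel of the stem is an unrounded vowel (*biri*, *hojba*).
The last vowel of *lakukna* is /a/, which is an unrounded vowel, so the suffix is -ili, giving *lakuknaili*.
The last vowel of *po* is /o/, which is a rounded vowel, so the suffix is -ob, giving *poob*.

lakuknaili, poob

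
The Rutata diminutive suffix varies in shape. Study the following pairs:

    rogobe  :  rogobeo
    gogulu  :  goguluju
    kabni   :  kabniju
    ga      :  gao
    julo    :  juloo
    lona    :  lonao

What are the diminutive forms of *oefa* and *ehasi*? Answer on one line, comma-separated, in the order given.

The alternation tracks the last vowel of the stem — -ju when the last vowel of the stem is a high vowel (*gogulu*, *kabni*); -o when the last vowel of the stem is a non-high vowel (*rogobe*, *ga*, *julo*, *lona*).
The last vowel of *oefa* is /a/, which is a non-high vowel, so the suffix is -o, giving *oefao*.
*ehasi* — last vowel /i/ (a high vowel) → -ju → *ehasiju*.

oefao, ehasiju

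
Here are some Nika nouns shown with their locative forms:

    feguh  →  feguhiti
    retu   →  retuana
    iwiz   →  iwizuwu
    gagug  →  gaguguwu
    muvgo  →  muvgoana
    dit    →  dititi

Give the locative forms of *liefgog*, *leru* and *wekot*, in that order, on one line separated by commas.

liefgoguwu, leruana, wekotiti

Looking at the final sound of each stem: -iti when the stem ends in a voiceless consonant (*feguh*, *dit*); -uwu when the stem ends in a voiced consonant (*iwiz*, *gagug*); -ana when the stem ends in a vowel (*retu*, *muvgo*).
The final sound of *liefgog* is /g/, which is a voiced consonant, so the suffix is -uwu, giving *liefgoguwu*.
The final sound of *leru* is /u/, which is a vowel, so the suffix is -ana, giving *leruana*.
The final sound of *wekot* is /t/, which is a voiceless consonant, so the suffix is -iti, giving *wekotiti*.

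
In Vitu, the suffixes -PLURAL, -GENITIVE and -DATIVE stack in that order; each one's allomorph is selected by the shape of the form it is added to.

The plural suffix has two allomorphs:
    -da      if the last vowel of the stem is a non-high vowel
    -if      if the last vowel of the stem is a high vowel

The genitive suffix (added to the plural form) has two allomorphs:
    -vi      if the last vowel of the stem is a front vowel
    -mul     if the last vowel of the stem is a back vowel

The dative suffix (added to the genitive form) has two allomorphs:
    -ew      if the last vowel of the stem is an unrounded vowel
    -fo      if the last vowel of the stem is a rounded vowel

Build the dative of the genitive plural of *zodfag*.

zodfagdamulfo

*zodfag* — last vowel /a/ (a non-high vowel) → -da → *zodfagda*.
The last vowel of the plural form *zodfagda* is /a/, which is a back vowel, so the genitive suffix is -mul, giving *zodfagdamul*.
The genitive form *zodfagdamul* — last vowel /u/ (a rounded vowel) → -fo → *zodfagdamulfo*.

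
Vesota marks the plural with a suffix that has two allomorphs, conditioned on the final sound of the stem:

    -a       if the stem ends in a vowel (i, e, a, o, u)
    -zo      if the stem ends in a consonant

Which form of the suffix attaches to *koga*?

-a

*koga*: final sound = /a/, a vowel → -a.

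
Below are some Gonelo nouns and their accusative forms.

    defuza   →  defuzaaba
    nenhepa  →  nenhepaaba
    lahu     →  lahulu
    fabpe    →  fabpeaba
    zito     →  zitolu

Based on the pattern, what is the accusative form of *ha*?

haaba

The suffix is conditioned by the last vowel: -lu when the last vowel of the stem is a rounded vowel (*lahu*, *zito*); -aba when the last vowel of the stem is an unrounded vowel (*defuza*, *nenhepa*, *fabpe*).
Since the last vowel of *ha* is /a/ (an unrounded vowel), it takes -aba, giving *haaba*.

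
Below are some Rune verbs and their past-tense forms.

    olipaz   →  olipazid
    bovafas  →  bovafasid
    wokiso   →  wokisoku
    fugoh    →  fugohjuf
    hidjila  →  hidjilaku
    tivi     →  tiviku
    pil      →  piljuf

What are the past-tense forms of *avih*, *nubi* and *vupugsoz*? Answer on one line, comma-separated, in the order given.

The alternation tracks the final sound of the stem — -id when the stem ends in a sibilant (*olipaz*, *bovafas*); -juf when the stem ends in a non-sibilant consonant (*fugoh*, *pil*); -ku when the stem ends in a vowel (*wokiso*, *hidjila*, *tivi*).
The final sound of *avih* is /h/, which is a non-sibilant consonant, so the suffix is -juf, giving *avihjuf*.
The final sound of *nubi* is /i/, which is a vowel, so the suffix is -ku, giving *nubiku*.
Since the final sound of *vupugsoz* is /z/ (a sibilant), it takes -id, giving *vupugsozid*.

avihjuf, nubiku, vupugsozid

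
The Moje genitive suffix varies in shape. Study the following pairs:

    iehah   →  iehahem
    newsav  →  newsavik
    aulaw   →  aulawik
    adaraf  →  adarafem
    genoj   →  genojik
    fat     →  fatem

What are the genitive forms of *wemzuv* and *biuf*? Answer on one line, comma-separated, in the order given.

Looking at the final consonant of each stem: -em when the stem ends in a voiceless consonant (*iehah*, *adaraf*, *fat*); -ik when the stem ends in a voiced consonant (*newsav*, *aulaw*, *genoj*).
*wemzuv* — final consonant /v/ (voiced) → -ik → *wemzuvik*.
*biuf* — final consonant /f/ (voiceless) → -em → *biufem*.

wemzuvik, biufem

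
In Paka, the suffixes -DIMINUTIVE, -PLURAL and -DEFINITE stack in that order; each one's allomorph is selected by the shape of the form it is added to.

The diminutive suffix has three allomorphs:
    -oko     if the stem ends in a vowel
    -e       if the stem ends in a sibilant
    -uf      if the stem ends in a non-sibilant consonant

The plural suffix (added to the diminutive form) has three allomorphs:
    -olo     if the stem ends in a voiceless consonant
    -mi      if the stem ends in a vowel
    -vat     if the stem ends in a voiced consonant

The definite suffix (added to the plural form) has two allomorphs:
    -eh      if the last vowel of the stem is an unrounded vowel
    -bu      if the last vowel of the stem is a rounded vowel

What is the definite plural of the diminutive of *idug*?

idugufolobu

*idug* — final sound /g/ (a non-sibilant consonant) → -uf → *iduguf*.
The diminutive form *iduguf* — final sound /f/ (a voiceless consonant) → -olo → *idugufolo*.
The plural form *idugufolo* — last vowel /o/ (a rounded vowel) → -bu → *idugufolobu*.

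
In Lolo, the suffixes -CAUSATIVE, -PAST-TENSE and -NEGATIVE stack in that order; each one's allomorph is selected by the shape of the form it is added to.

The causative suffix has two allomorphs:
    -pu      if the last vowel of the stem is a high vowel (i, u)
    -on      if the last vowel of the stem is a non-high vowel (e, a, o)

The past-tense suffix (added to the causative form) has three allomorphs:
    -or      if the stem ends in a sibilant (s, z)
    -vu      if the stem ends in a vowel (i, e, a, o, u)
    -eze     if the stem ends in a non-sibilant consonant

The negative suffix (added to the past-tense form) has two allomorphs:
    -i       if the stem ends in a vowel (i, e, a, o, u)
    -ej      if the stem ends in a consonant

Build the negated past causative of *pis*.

pispuvui

The last vowel of *pis* is /i/, which is a high vowel, so the causative suffix is -pu, giving *pispu*.
The final sound of the causative form *pispu* is /u/, which is a vowel, so the past-tense suffix is -vu, giving *pispuvu*.
The past-tense form *pispuvu* — final sound /u/ (a vowel) → -i → *pispuvui*.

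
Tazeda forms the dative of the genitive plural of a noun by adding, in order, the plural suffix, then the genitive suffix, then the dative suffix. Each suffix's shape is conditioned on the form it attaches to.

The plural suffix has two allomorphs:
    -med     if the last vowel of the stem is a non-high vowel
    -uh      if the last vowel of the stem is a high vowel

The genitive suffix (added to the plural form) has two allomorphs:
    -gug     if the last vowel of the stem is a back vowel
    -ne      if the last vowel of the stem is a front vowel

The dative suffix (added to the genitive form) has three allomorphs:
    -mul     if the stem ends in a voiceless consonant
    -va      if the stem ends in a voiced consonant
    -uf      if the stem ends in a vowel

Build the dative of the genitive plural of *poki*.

The last vowel of *poki* is /i/, which is a high vowel, so the plural suffix is -uh, giving *pokiuh*.
The plural form *pokiuh* — last vowel /u/ (a back vowel) → -gug → *pokiuhgug*.
The genitive form *pokiuhgug* — final sound /g/ (a voiced consonant) → -va → *pokiuhgugva*.

pokiuhgugva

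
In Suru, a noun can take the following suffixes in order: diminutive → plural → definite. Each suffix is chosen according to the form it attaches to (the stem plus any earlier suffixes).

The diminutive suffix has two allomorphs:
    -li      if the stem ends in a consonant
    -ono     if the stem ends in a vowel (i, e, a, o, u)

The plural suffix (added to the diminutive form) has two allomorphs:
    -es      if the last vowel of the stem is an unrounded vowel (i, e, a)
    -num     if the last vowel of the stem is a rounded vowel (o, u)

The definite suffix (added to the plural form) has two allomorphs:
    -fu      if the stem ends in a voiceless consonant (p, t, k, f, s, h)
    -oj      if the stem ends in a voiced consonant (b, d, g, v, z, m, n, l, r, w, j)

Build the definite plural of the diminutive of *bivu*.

*bivu*: final sound = /u/, a vowel → -ono → *bivuono*.
The diminutive form *bivuono*: last vowel = /o/, a rounded vowel → -num → *bivuononum*.
The final consonant of the plural form *bivuononum* is /m/, which is voiced, so the definite suffix is -oj, giving *bivuononumoj*.

bivuononumoj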